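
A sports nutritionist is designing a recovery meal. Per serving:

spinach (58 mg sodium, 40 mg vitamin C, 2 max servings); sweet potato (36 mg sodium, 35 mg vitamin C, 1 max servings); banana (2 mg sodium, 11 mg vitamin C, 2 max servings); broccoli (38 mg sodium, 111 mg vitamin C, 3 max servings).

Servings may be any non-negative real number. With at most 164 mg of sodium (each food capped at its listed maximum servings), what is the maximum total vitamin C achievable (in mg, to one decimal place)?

396.9 mg

Vitamin C per mg sodium: banana 5.5, broccoli 2.921, sweet potato 0.9722, spinach 0.6897.
Take 2 servings of banana: uses 4 mg sodium, +22.0 mg vitamin C (running total 22.0 mg).
Take 3 servings of broccoli: uses 114 mg sodium, +333.0 mg vitamin C (running total 355.0 mg).
Take 1 serving of sweet potato: uses 36 mg sodium, +35.0 mg vitamin C (running total 390.0 mg).
Take 0.1724 servings of spinach: uses 10 mg sodium, +6.9 mg vitamin C (running total 396.9 mg).
Filling greedily by vitamin C-per-mg sodium is optimal for one linear limit, giving 396.9 mg.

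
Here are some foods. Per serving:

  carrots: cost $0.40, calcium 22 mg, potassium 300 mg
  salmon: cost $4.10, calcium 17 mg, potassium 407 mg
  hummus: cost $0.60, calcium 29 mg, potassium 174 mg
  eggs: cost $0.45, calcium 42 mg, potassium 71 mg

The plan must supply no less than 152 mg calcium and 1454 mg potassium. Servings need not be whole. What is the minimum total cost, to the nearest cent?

The cheapest plan sits at a corner of the feasible region — with two constraints it uses at most two foods.
carrots only: max(152/22, 1454/300) = 6.909 servings → $2.76.
salmon only: max(152/17, 1454/407) = 8.941 servings → $36.66.
hummus only: max(152/29, 1454/174) = 8.356 servings → $5.01.
eggs only: max(152/42, 1454/71) = 20.48 servings → $9.22.
carrots + salmon: the both-tight solution has a negative serving — not a feasible corner.
carrots + hummus with both tight: 3.226 servings and 2.794 servings → $2.97.
carrots + eggs with both tight: 4.555 servings and 1.233 servings → $2.38.
salmon + hummus with both tight: 1.777 servings and 4.2 servings → $9.81.
salmon + eggs with both tight: 3.165 servings and 2.338 servings → $14.03.
hummus + eggs: the both-tight solution has a negative serving — not a feasible corner.
The minimum over all feasible corners is $2.38.

$2.38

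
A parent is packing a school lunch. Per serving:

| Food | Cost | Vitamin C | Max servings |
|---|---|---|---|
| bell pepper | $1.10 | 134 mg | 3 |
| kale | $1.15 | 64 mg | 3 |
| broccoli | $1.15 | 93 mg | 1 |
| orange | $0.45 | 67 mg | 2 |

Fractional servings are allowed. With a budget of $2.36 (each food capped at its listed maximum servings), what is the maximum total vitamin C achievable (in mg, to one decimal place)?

Vitamin C per dollar: orange 148.9, bell pepper 121.8, broccoli 80.87, kale 55.65.
Take 2 servings of orange: spends $0.90, +134.0 mg vitamin C (running total 134.0 mg).
Take 1.327 servings of bell pepper: spends $1.46, +177.9 mg vitamin C (running total 311.9 mg).
Filling greedily by vitamin C-per-dollar is optimal for one linear limit, giving 311.9 mg.

311.9 mg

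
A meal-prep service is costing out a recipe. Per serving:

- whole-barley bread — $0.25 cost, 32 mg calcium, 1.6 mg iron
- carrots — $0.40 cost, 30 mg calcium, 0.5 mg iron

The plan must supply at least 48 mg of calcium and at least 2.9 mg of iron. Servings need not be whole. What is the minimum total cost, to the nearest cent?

$0.45

Two binding constraints pin down two serving amounts, so the optimal mix uses at most two foods. The candidates are each food alone (scaled to the tighter of calcium/iron) and each pair with both constraints tight.
whole-barley bread only: max(48/32, 2.9/1.6) = 1.812 servings → $0.45.
carrots only: max(48/30, 2.9/0.5) = 5.8 servings → $2.32.
whole-barley bread + carrots: intersection lies outside the first quadrant.
So the least-cost plan costs $0.45.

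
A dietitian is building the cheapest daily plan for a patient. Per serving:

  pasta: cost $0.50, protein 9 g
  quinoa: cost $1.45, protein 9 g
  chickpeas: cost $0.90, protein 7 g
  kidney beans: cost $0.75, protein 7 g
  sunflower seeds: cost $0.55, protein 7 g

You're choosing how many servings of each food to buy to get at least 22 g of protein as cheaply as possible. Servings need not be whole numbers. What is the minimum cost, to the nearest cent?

Cost per g of protein: pasta $0.0556, sunflower seeds $0.0786, kidney beans $0.1071, chickpeas $0.1286, quinoa $0.1611.
With no serving limits, use only pasta: 22 g / 9 g = 2.444 servings × $0.50 = $1.22.

$1.22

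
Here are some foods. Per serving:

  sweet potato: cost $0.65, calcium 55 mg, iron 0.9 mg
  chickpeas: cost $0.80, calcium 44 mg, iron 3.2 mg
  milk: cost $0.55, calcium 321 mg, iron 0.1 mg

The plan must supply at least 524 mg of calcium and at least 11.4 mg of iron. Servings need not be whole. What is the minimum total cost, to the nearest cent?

$3.45

Check every corner: each single food scaled to meet both minima, and each pair solved so both constraints bind.
sweet potato only: max(524/55, 11.4/0.9) = 12.67 servings → $8.23.
chickpeas only: max(524/44, 11.4/3.2) = 11.91 servings → $9.53.
milk only: max(524/321, 11.4/0.1) = 114 servings → $62.70.
sweet potato + chickpeas with both tight: 8.616 servings and 1.139 servings → $6.51.
sweet potato + milk: the both-tight solution has a negative serving — not a feasible corner.
chickpeas + milk with both tight: 3.527 servings and 1.149 servings → $3.45.
The minimum over all feasible corners is $3.45.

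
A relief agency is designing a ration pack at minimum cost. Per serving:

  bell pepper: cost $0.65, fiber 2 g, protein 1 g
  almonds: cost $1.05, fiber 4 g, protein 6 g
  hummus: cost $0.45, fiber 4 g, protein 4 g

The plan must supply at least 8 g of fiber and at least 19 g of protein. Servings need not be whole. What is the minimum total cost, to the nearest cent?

$2.14

The cheapest plan sits at a corner of the feasible region — with two constraints it uses at most two foods.
bell pepper only: max(8/2, 19/1) = 19 servings → $12.35.
almonds only: max(8/4, 19/6) = 3.167 servings → $3.33.
hummus only: max(8/4, 19/4) = 4.75 servings → $2.14.
bell pepper + almonds: intersection lies outside the first quadrant.
bell pepper + hummus: the both-tight solution has a negative serving — not a feasible corner.
almonds + hummus with both targets exact would need a negative amount; discard.
Cheapest feasible corner: $2.14.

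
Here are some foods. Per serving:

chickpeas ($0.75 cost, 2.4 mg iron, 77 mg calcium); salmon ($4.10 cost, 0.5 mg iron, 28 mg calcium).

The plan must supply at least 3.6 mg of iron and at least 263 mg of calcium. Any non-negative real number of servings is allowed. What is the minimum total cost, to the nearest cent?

chickpeas only: max(3.6/2.4, 263/77) = 3.416 servings → $2.56.
salmon only: max(3.6/0.5, 263/28) = 9.393 servings → $38.51.
chickpeas + salmon: intersection lies outside the first quadrant.
Cheapest feasible corner: $2.56.

$2.56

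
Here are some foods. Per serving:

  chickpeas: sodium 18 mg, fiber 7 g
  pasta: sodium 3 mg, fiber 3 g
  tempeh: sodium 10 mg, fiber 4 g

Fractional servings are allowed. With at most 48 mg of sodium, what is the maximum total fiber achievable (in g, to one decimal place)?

Fiber per mg sodium: pasta 1, tempeh 0.4, chickpeas 0.3889.
With no serving limits, spend the whole sodium allowance on pasta: 48 mg / 3 mg × 3 g = 48.0 g.

48.0 g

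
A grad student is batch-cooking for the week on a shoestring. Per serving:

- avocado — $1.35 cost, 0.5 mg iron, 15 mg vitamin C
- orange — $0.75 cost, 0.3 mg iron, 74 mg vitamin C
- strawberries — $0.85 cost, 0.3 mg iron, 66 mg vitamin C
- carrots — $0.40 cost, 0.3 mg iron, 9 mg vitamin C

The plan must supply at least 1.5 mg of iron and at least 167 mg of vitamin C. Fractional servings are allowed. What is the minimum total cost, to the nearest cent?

$2.66

This is a tiny linear program; its minimum lies at a vertex of the feasible set. List the vertices and price them.
avocado only: max(1.5/0.5, 167/15) = 11.13 servings → $15.03.
orange only: max(1.5/0.3, 167/74) = 5 servings → $3.75.
strawberries only: max(1.5/0.3, 167/66) = 5 servings → $4.25.
carrots only: max(1.5/0.3, 167/9) = 18.56 servings → $7.42.
avocado + orange with both tight: 1.874 servings and 1.877 servings → $3.94.
avocado + strawberries with both tight: 1.716 servings and 2.14 servings → $4.14.
avocado + carrots (both tight): parallel constraints — no distinct corner.
orange + strawberries: intersection lies outside the first quadrant.
orange + carrots with both tight: 1.877 servings and 3.123 servings → $2.66.
strawberries + carrots with both tight: 2.14 servings and 2.86 servings → $2.96.
The minimum over all feasible corners is $2.66.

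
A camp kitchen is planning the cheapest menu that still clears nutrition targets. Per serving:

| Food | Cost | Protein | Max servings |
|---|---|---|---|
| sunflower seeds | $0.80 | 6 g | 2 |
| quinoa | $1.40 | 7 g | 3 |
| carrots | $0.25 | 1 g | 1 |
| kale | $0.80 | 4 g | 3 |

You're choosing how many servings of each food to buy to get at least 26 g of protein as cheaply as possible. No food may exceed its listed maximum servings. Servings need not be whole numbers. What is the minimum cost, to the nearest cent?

Cost per g of protein: sunflower seeds $0.1333, quinoa $0.2000, kale $0.2000, carrots $0.2500.
Take 2 servings of sunflower seeds: +12.0 g protein for $1.60 (total $1.60, still need 14.0 g).
Take 2 servings of quinoa: +14.0 g protein for $2.80 (total $4.40, still need 0.0 g).
Filling from the cheapest source first is optimal under one linear minimum: $4.40.

$4.40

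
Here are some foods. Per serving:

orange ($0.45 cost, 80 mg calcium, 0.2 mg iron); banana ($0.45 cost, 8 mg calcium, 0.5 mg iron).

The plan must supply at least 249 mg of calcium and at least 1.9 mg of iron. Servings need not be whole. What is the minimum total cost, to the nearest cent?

$2.48

Check every corner: each single food scaled to meet both minima, and each pair solved so both constraints bind.
orange only: max(249/80, 1.9/0.2) = 9.5 servings → $4.28.
banana only: max(249/8, 1.9/0.5) = 31.12 servings → $14.01.
orange + banana with both tight: 2.846 servings and 2.661 servings → $2.48.
So the least-cost plan costs $2.48.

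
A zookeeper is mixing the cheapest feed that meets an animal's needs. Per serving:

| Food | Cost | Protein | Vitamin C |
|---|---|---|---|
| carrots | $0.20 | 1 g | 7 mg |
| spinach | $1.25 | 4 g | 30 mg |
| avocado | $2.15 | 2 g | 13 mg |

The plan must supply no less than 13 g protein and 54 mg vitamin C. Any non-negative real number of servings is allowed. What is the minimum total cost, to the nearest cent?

$2.60

carrots only: max(13/1, 54/7) = 13 servings → $2.60.
spinach only: max(13/4, 54/30) = 3.25 servings → $4.06.
avocado only: max(13/2, 54/13) = 6.5 servings → $13.97.
carrots + spinach with both targets exact would need a negative amount; discard.
carrots + avocado: intersection lies outside the first quadrant.
spinach + avocado: intersection lies outside the first quadrant.
Cheapest feasible corner: $2.60.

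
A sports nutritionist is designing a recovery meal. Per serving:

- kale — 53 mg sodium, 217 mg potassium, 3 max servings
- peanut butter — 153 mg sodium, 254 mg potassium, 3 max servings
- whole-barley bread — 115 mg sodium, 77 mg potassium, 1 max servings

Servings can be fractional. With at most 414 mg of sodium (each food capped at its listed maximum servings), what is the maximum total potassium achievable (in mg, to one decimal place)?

Potassium per mg sodium: kale 4.094, peanut butter 1.66, whole-barley bread 0.6696.
Take 3 servings of kale: uses 159 mg sodium, +651.0 mg potassium (running total 651.0 mg).
Take 1.667 servings of peanut butter: uses 255 mg sodium, +423.3 mg potassium (running total 1074.3 mg).
Filling greedily by potassium-per-mg sodium is optimal for one linear limit, giving 1074.3 mg.

1074.3 mg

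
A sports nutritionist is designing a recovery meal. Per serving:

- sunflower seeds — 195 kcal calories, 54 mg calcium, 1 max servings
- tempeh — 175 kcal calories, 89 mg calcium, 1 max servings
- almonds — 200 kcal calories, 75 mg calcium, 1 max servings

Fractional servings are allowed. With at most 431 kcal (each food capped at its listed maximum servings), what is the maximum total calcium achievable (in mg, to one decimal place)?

179.5 mg

Calcium per kcal: tempeh 0.5086, almonds 0.375, sunflower seeds 0.2769.
Take 1 serving of tempeh: uses 175 kcal, +89.0 mg calcium (running total 89.0 mg).
Take 1 serving of almonds: uses 200 kcal, +75.0 mg calcium (running total 164.0 mg).
Take 0.2872 servings of sunflower seeds: uses 56 kcal, +15.5 mg calcium (running total 179.5 mg).
Greedy by best ratio exhausts the calories allowance optimally: 179.5 mg.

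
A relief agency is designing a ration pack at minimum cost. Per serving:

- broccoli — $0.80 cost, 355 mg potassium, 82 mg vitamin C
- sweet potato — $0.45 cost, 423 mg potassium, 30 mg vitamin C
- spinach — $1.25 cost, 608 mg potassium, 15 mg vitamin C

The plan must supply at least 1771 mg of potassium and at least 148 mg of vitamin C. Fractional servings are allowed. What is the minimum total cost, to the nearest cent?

$2.05

For a min-cost LP with two ≥-constraints, a basic feasible solution has at most two positive variables.
broccoli only: max(1771/355, 148/82) = 4.989 servings → $3.99.
sweet potato only: max(1771/423, 148/30) = 4.933 servings → $2.22.
spinach only: max(1771/608, 148/15) = 9.867 servings → $12.33.
broccoli + sweet potato with both tight: 0.3942 servings and 3.856 servings → $2.05.
broccoli + spinach with both tight: 1.424 servings and 2.081 servings → $3.74.
sweet potato + spinach with both targets exact would need a negative amount; discard.
The minimum over all feasible corners is $2.05.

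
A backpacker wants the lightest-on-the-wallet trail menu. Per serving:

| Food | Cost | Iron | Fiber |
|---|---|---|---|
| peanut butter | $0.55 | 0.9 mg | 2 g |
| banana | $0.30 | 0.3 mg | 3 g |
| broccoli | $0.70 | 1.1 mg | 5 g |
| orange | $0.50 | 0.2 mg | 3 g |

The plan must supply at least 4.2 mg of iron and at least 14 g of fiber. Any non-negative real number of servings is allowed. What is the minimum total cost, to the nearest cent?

At the optimum either one food covers both requirements or two foods hit both targets exactly; no other combination can be cheaper.
peanut butter only: max(4.2/0.9, 14/2) = 7 servings → $3.85.
banana only: max(4.2/0.3, 14/3) = 14 servings → $4.20.
broccoli only: max(4.2/1.1, 14/5) = 3.818 servings → $2.67.
orange only: max(4.2/0.2, 14/3) = 21 servings → $10.50.
peanut butter + banana with both tight: 4 servings and 2 servings → $2.80.
peanut butter + broccoli with both tight: 2.435 servings and 1.826 servings → $2.62.
peanut butter + orange with both tight: 4.261 servings and 1.826 servings → $3.26.
banana + broccoli with both targets exact would need a negative amount; discard.
banana + orange: the both-tight solution has a negative serving — not a feasible corner.
broccoli + orange with both targets exact would need a negative amount; discard.
Cheapest feasible corner: $2.62.

$2.62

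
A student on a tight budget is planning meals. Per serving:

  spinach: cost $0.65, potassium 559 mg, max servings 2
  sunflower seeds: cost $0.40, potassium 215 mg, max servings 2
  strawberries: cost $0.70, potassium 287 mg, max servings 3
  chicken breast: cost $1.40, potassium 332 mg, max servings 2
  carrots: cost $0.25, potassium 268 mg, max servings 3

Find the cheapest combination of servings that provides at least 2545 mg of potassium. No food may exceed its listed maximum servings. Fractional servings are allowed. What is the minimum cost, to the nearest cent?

Cost per mg of potassium: carrots $0.0009, spinach $0.0012, sunflower seeds $0.0019, strawberries $0.0024, chicken breast $0.0042.
Take 3 servings of carrots: +804.0 mg potassium for $0.75 (total $0.75, still need 1741.0 mg).
Take 2 servings of spinach: +1118.0 mg potassium for $1.30 (total $2.05, still need 623.0 mg).
Take 2 servings of sunflower seeds: +430.0 mg potassium for $0.80 (total $2.85, still need 193.0 mg).
Take 0.6725 servings of strawberries: +193.0 mg potassium for $0.47 (total $3.32, still need 0.0 mg).
Filling from the cheapest source first is optimal under one linear minimum: $3.32.

$3.32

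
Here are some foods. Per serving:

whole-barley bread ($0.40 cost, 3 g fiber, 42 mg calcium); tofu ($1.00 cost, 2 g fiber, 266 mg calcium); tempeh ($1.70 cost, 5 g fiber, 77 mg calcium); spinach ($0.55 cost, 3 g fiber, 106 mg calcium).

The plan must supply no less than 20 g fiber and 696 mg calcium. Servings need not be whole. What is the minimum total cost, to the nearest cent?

An LP optimum is at a vertex; with two nutrient constraints at most two foods are used. Check each candidate.
whole-barley bread only: max(20/3, 696/42) = 16.57 servings → $6.63.
tofu only: max(20/2, 696/266) = 10 servings → $10.00.
tempeh only: max(20/5, 696/77) = 9.039 servings → $15.37.
spinach only: max(20/3, 696/106) = 6.667 servings → $3.67.
whole-barley bread + tofu with both tight: 5.501 servings and 1.748 servings → $3.95.
whole-barley bread + tempeh with both targets exact would need a negative amount; discard.
whole-barley bread + spinach with both tight: 0.1667 servings and 6.5 servings → $3.64.
tofu + tempeh with both tight: 1.65 servings and 3.34 servings → $7.33.
tofu + spinach: the both-tight solution has a negative serving — not a feasible corner.
tempeh + spinach with both tight: 0.107 servings and 6.488 servings → $3.75.
The minimum over all feasible corners is $3.64.

$3.64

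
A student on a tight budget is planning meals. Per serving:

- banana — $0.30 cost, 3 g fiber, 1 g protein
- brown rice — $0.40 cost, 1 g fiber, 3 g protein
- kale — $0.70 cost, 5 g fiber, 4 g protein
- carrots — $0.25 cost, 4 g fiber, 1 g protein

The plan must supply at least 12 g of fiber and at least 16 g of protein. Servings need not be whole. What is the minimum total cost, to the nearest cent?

Two binding constraints pin down two serving amounts, so the optimal mix uses at most two foods. The candidates are each food alone (scaled to the tighter of fiber/protein) and each pair with both constraints tight.
banana only: max(12/3, 16/1) = 16 servings → $4.80.
brown rice only: max(12/1, 16/3) = 12 servings → $4.80.
kale only: max(12/5, 16/4) = 4 servings → $2.80.
carrots only: max(12/4, 16/1) = 16 servings → $4.00.
banana + brown rice with both tight: 2.5 servings and 4.5 servings → $2.55.
banana + kale: intersection lies outside the first quadrant.
banana + carrots: the both-tight solution has a negative serving — not a feasible corner.
brown rice + kale with both tight: 2.909 servings and 1.818 servings → $2.44.
brown rice + carrots with both tight: 4.727 servings and 1.818 servings → $2.35.
kale + carrots with both targets exact would need a negative amount; discard.
Cheapest feasible corner: $2.35.

$2.35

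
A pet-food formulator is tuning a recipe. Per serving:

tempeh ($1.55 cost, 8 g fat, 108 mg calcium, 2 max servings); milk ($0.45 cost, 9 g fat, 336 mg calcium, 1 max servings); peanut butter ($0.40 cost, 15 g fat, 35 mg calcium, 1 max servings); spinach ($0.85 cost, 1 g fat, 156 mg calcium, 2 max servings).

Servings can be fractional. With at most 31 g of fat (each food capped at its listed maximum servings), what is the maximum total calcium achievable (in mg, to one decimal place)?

Calcium per g fat: spinach 156, milk 37.33, tempeh 13.5, peanut butter 2.333.
Take 2 servings of spinach: uses 2 g fat, +312.0 mg calcium (running total 312.0 mg).
Take 1 serving of milk: uses 9 g fat, +336.0 mg calcium (running total 648.0 mg).
Take 2 servings of tempeh: uses 16 g fat, +216.0 mg calcium (running total 864.0 mg).
Take 0.2667 servings of peanut butter: uses 4 g fat, +9.3 mg calcium (running total 873.3 mg).
Filling greedily by calcium-per-g fat is optimal for one linear limit, giving 873.3 mg.

873.3 mg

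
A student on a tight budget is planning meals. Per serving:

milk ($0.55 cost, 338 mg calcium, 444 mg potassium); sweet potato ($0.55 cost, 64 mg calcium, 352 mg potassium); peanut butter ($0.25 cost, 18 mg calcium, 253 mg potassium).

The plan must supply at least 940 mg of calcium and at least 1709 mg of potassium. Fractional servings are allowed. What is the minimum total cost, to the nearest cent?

$1.99

Two binding constraints pin down two serving amounts, so the optimal mix uses at most two foods. The candidates are each food alone (scaled to the tighter of calcium/potassium) and each pair with both constraints tight.
milk only: max(940/338, 1709/444) = 3.849 servings → $2.12.
sweet potato only: max(940/64, 1709/352) = 14.69 servings → $8.08.
peanut butter only: max(940/18, 1709/253) = 52.22 servings → $13.06.
milk + sweet potato with both tight: 2.446 servings and 1.77 servings → $2.32.
milk + peanut butter with both tight: 2.671 servings and 2.068 servings → $1.99.
sweet potato + peanut butter with both targets exact would need a negative amount; discard.
The minimum over all feasible corners is $1.99.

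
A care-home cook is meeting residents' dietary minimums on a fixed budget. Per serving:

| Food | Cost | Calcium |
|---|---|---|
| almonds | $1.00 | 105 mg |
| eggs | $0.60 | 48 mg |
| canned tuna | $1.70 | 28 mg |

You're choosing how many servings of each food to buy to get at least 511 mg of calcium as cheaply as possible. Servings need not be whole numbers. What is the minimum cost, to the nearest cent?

Cost per mg of calcium: almonds $0.0095, eggs $0.0125, canned tuna $0.0607.
With no serving limits, use only almonds: 511 mg / 105 mg = 4.867 servings × $1.00 = $4.87.

$4.87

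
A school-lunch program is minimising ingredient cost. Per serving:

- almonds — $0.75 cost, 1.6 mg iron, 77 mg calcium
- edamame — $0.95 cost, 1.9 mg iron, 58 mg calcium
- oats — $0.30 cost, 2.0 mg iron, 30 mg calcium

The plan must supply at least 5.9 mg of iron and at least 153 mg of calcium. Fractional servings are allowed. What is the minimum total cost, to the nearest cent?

Two binding constraints pin down two serving amounts, so the optimal mix uses at most two foods. The candidates are each food alone (scaled to the tighter of iron/calcium) and each pair with both constraints tight.
almonds only: max(5.9/1.6, 153/77) = 3.688 servings → $2.77.
edamame only: max(5.9/1.9, 153/58) = 3.105 servings → $2.95.
oats only: max(5.9/2.0, 153/30) = 5.1 servings → $1.53.
almonds + edamame: intersection lies outside the first quadrant.
almonds + oats with both tight: 1.217 servings and 1.976 servings → $1.51.
edamame + oats with both tight: 2.186 servings and 0.8729 servings → $2.34.
The minimum over all feasible corners is $1.51.

$1.51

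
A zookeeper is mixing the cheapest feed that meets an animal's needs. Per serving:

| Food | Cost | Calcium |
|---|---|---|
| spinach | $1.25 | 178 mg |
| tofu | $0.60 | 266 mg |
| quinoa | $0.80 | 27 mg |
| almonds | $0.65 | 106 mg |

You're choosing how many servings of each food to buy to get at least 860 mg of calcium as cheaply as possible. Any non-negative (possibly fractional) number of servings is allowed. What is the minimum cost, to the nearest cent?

$1.94

Cost per mg of calcium: tofu $0.0023, almonds $0.0061, spinach $0.0070, quinoa $0.0296.
With no serving limits, use only tofu: 860 mg / 266 mg = 3.233 servings × $0.60 = $1.94.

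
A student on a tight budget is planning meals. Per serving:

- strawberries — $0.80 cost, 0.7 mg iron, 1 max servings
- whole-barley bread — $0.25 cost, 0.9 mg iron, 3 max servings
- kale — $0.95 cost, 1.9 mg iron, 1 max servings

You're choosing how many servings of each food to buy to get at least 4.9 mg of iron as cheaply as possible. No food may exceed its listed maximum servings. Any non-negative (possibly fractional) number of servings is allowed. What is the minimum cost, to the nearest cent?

Cost per mg of iron: whole-barley bread $0.2778, kale $0.5000, strawberries $1.1429.
Take 3 servings of whole-barley bread: +2.7 mg iron for $0.75 (total $0.75, still need 2.2 mg).
Take 1 serving of kale: +1.9 mg iron for $0.95 (total $1.70, still need 0.3 mg).
Take 0.4286 servings of strawberries: +0.3 mg iron for $0.34 (total $2.04, still need 0.0 mg).
Greedy by cheapest-per-mg is optimal for a single linear constraint, so the minimum cost is $2.04.

$2.04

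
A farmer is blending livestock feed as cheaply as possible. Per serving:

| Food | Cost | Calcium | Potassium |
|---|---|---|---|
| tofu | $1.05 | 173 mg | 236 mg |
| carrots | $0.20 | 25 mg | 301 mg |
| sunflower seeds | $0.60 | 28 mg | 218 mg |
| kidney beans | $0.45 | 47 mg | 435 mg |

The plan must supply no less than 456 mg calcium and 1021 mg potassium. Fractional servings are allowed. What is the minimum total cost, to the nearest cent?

For a min-cost LP with two ≥-constraints, a basic feasible solution has at most two positive variables.
tofu only: max(456/173, 1021/236) = 4.326 servings → $4.54.
carrots only: max(456/25, 1021/301) = 18.24 servings → $3.65.
sunflower seeds only: max(456/28, 1021/218) = 16.29 servings → $9.77.
kidney beans only: max(456/47, 1021/435) = 9.702 servings → $4.37.
tofu + carrots with both tight: 2.42 servings and 1.495 servings → $2.84.
tofu + sunflower seeds with both tight: 2.277 servings and 2.219 servings → $3.72.
tofu + kidney beans with both tight: 2.344 servings and 1.076 servings → $2.94.
carrots + sunflower seeds with both targets exact would need a negative amount; discard.
carrots + kidney beans: the both-tight solution has a negative serving — not a feasible corner.
sunflower seeds + kidney beans with both targets exact would need a negative amount; discard.
The minimum over all feasible corners is $2.84.

$2.84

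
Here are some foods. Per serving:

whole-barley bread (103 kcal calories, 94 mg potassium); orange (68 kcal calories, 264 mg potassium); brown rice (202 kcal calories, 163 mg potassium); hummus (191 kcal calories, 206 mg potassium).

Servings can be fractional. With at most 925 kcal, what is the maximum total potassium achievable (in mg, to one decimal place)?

3591.2 mg

Potassium per kcal: orange 3.882, hummus 1.079, whole-barley bread 0.9126, brown rice 0.8069.
With no serving limits, spend the whole calories allowance on orange: 925 kcal / 68 kcal × 264 mg = 3591.2 mg.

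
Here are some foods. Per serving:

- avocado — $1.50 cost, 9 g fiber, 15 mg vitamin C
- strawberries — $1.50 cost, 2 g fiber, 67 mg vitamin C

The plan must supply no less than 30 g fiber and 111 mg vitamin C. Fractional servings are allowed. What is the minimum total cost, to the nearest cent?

A basic optimal solution has at most two foods positive. Try each food alone and each pair with both targets met exactly.
avocado only: max(30/9, 111/15) = 7.4 servings → $11.10.
strawberries only: max(30/2, 111/67) = 15 servings → $22.50.
avocado + strawberries with both tight: 3.12 servings and 0.9581 servings → $6.12.
The minimum over all feasible corners is $6.12.

$6.12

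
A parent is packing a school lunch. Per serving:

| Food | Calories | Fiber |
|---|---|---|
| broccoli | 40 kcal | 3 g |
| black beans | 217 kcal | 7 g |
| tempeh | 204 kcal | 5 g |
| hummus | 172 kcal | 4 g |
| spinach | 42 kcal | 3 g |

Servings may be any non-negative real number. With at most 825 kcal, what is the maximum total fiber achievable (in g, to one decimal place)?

61.9 g

Fiber per kcal: broccoli 0.075, spinach 0.07143, black beans 0.03226, tempeh 0.02451, hummus 0.02326.
With no serving limits, spend the whole calories allowance on broccoli: 825 kcal / 40 kcal × 3 g = 61.9 g.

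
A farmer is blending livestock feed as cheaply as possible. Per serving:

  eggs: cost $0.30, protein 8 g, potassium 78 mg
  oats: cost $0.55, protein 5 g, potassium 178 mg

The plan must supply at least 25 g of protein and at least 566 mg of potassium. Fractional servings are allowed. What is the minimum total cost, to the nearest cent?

$1.84

eggs only: max(25/8, 566/78) = 7.256 servings → $2.18.
oats only: max(25/5, 566/178) = 5 servings → $2.75.
eggs + oats with both tight: 1.567 servings and 2.493 servings → $1.84.
So the least-cost plan costs $1.84.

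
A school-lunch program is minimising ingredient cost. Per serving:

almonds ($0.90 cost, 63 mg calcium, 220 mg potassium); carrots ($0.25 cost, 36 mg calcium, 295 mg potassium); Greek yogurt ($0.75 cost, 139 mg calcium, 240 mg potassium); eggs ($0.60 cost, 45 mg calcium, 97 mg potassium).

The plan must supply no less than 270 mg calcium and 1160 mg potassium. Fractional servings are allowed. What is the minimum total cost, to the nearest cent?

The cheapest plan sits at a corner of the feasible region — with two constraints it uses at most two foods.
almonds only: max(270/63, 1160/220) = 5.273 servings → $4.75.
carrots only: max(270/36, 1160/295) = 7.5 servings → $1.88.
Greek yogurt only: max(270/139, 1160/240) = 4.833 servings → $3.62.
eggs only: max(270/45, 1160/97) = 11.96 servings → $7.18.
almonds + carrots with both tight: 3.553 servings and 1.283 servings → $3.52.
almonds + Greek yogurt with both targets exact would need a negative amount; discard.
almonds + eggs: intersection lies outside the first quadrant.
carrots + Greek yogurt with both tight: 2.98 servings and 1.171 servings → $1.62.
carrots + eggs with both tight: 2.659 servings and 3.873 servings → $2.99.
Greek yogurt + eggs: intersection lies outside the first quadrant.
So the least-cost plan costs $1.62.

$1.62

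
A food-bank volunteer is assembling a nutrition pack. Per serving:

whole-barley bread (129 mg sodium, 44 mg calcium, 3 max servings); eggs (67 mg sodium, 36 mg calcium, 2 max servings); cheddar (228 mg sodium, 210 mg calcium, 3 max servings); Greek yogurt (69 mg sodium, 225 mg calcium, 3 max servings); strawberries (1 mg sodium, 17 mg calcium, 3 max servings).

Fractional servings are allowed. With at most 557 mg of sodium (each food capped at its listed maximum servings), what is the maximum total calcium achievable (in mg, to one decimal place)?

1045.6 mg

Calcium per mg sodium: strawberries 17, Greek yogurt 3.261, cheddar 0.9211, eggs 0.5373, whole-barley bread 0.3411.
Take 3 servings of strawberries: uses 3 mg sodium, +51.0 mg calcium (running total 51.0 mg).
Take 3 servings of Greek yogurt: uses 207 mg sodium, +675.0 mg calcium (running total 726.0 mg).
Take 1.522 servings of cheddar: uses 347 mg sodium, +319.6 mg calcium (running total 1045.6 mg).
Filling greedily by calcium-per-mg sodium is optimal for one linear limit, giving 1045.6 mg.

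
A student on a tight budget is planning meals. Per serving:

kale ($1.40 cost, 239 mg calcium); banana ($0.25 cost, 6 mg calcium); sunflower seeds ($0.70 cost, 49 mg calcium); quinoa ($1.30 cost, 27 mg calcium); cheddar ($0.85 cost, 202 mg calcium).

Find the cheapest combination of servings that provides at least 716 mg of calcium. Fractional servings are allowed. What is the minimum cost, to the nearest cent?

$3.01

Cost per mg of calcium: cheddar $0.0042, kale $0.0059, sunflower seeds $0.0143, banana $0.0417, quinoa $0.0481.
With no serving limits, use only cheddar: 716 mg / 202 mg = 3.545 servings × $0.85 = $3.01.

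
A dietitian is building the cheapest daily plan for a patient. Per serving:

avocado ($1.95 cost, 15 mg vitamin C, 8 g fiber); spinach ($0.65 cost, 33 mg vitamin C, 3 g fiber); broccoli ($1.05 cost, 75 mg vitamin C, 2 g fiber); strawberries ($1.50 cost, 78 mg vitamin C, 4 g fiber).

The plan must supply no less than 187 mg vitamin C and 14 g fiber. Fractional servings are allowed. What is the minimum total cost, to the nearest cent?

$3.42

Two binding constraints pin down two serving amounts, so the optimal mix uses at most two foods. The candidates are each food alone (scaled to the tighter of vitamin C/fiber) and each pair with both constraints tight.
avocado only: max(187/15, 14/8) = 12.47 servings → $24.31.
spinach only: max(187/33, 14/3) = 5.667 servings → $3.68.
broccoli only: max(187/75, 14/2) = 7 servings → $7.35.
strawberries only: max(187/78, 14/4) = 3.5 servings → $5.25.
avocado + spinach: the both-tight solution has a negative serving — not a feasible corner.
avocado + broccoli with both tight: 1.186 servings and 2.256 servings → $4.68.
avocado + strawberries with both tight: 0.6099 servings and 2.28 servings → $4.61.
spinach + broccoli with both tight: 4.252 servings and 0.6226 servings → $3.42.
spinach + strawberries with both tight: 3.373 servings and 0.9706 servings → $3.65.
broccoli + strawberries: the both-tight solution has a negative serving — not a feasible corner.
The minimum over all feasible corners is $3.42.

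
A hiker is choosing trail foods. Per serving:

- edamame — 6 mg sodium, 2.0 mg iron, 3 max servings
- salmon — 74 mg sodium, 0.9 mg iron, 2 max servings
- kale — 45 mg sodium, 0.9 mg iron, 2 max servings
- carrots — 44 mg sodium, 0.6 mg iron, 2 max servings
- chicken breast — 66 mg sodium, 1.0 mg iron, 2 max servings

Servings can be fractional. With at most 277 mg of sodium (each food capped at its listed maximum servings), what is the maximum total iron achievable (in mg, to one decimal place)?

10.3 mg

Iron per mg sodium: edamame 0.3333, kale 0.02, chicken breast 0.01515, carrots 0.01364, salmon 0.01216.
Take 3 servings of edamame: uses 18 mg sodium, +6.0 mg iron (running total 6.0 mg).
Take 2 servings of kale: uses 90 mg sodium, +1.8 mg iron (running total 7.8 mg).
Take 2 servings of chicken breast: uses 132 mg sodium, +2.0 mg iron (running total 9.8 mg).
Take 0.8409 servings of carrots: uses 37 mg sodium, +0.5 mg iron (running total 10.3 mg).
Greedy by best ratio exhausts the sodium allowance optimally: 10.3 mg.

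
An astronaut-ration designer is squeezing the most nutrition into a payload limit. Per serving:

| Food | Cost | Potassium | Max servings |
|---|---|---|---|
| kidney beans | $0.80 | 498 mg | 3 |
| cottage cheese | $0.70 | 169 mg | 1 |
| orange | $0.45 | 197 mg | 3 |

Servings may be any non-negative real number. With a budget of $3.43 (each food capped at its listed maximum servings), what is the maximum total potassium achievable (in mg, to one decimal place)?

1944.9 mg

Potassium per dollar: kidney beans 622.5, orange 437.8, cottage cheese 241.4.
Take 3 servings of kidney beans: spends $2.40, +1494.0 mg potassium (running total 1494.0 mg).
Take 2.289 servings of orange: spends $1.03, +450.9 mg potassium (running total 1944.9 mg).
Greedy by best ratio exhausts the cost allowance optimally: 1944.9 mg.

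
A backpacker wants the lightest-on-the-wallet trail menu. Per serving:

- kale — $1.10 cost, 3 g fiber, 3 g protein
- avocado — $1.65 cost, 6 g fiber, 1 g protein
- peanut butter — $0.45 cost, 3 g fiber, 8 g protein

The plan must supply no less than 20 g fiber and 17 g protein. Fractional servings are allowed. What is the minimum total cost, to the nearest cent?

Minimising a linear cost over {fiber ≥ 20, protein ≥ 17, servings ≥ 0} — the optimum is at a vertex, using one or two foods.
kale only: max(20/3, 17/3) = 6.667 servings → $7.33.
avocado only: max(20/6, 17/1) = 17 servings → $28.05.
peanut butter only: max(20/3, 17/8) = 6.667 servings → $3.00.
kale + avocado with both tight: 5.467 servings and 0.6 servings → $7.00.
kale + peanut butter with both targets exact would need a negative amount; discard.
avocado + peanut butter with both tight: 2.422 servings and 1.822 servings → $4.82.
The minimum over all feasible corners is $3.00.

$3.00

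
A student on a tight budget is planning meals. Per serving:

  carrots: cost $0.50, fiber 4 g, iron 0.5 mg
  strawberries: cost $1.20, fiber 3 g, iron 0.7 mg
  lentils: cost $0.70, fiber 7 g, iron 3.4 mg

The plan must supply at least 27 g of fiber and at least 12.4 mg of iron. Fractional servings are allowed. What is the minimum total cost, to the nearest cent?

This is a tiny linear program; its minimum lies at a vertex of the feasible set. List the vertices and price them.
carrots only: max(27/4, 12.4/0.5) = 24.8 servings → $12.40.
strawberries only: max(27/3, 12.4/0.7) = 17.71 servings → $21.26.
lentils only: max(27/7, 12.4/3.4) = 3.857 servings → $2.70.
carrots + strawberries: the both-tight solution has a negative serving — not a feasible corner.
carrots + lentils with both tight: 0.495 servings and 3.574 servings → $2.75.
strawberries + lentils with both tight: 0.9434 servings and 3.453 servings → $3.55.
Cheapest feasible corner: $2.70.

$2.70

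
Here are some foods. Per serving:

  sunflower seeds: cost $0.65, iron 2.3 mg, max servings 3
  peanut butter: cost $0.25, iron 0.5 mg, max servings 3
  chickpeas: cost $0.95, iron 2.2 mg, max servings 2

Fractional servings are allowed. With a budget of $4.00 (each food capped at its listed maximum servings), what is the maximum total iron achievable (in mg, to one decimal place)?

11.6 mg

Iron per dollar: sunflower seeds 3.538, chickpeas 2.316, peanut butter 2.
Take 3 servings of sunflower seeds: spends $1.95, +6.9 mg iron (running total 6.9 mg).
Take 2 servings of chickpeas: spends $1.90, +4.4 mg iron (running total 11.3 mg).
Take 0.6 servings of peanut butter: spends $0.15, +0.3 mg iron (running total 11.6 mg).
Greedy by best ratio exhausts the cost allowance optimally: 11.6 mg.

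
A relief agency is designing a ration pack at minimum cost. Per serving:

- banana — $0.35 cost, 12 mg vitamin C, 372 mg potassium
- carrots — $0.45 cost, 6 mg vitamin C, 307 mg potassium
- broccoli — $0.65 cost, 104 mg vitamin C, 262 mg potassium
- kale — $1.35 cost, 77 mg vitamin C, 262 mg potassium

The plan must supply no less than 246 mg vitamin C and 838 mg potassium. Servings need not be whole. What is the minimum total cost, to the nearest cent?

For a min-cost LP with two ≥-constraints, a basic feasible solution has at most two positive variables.
banana only: max(246/12, 838/372) = 20.5 servings → $7.17.
carrots only: max(246/6, 838/307) = 41 servings → $18.45.
broccoli only: max(246/104, 838/262) = 3.198 servings → $2.08.
kale only: max(246/77, 838/262) = 3.198 servings → $4.32.
banana + carrots: intersection lies outside the first quadrant.
banana + broccoli with both tight: 0.6386 servings and 2.292 servings → $1.71.
banana + kale with both tight: 0.002902 servings and 3.194 servings → $4.31.
carrots + broccoli with both tight: 0.7478 servings and 2.322 servings → $1.85.
carrots + kale with both tight: 0.003353 servings and 3.195 servings → $4.31.
broccoli + kale: intersection lies outside the first quadrant.
The minimum over all feasible corners is $1.71.

$1.71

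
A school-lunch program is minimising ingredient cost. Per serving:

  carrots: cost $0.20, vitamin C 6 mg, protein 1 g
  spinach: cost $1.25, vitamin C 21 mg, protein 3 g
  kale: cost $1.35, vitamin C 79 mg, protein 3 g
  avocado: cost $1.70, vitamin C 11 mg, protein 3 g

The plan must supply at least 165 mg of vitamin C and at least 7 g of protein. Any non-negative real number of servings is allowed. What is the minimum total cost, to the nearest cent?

At the optimum either one food covers both requirements or two foods hit both targets exactly; no other combination can be cheaper.
carrots only: max(165/6, 7/1) = 27.5 servings → $5.50.
spinach only: max(165/21, 7/3) = 7.857 servings → $9.82.
kale only: max(165/79, 7/3) = 2.333 servings → $3.15.
avocado only: max(165/11, 7/3) = 15 servings → $25.50.
carrots + spinach: the both-tight solution has a negative serving — not a feasible corner.
carrots + kale with both tight: 0.9508 servings and 2.016 servings → $2.91.
carrots + avocado: the both-tight solution has a negative serving — not a feasible corner.
spinach + kale with both tight: 0.3333 servings and 2 servings → $3.12.
spinach + avocado: the both-tight solution has a negative serving — not a feasible corner.
kale + avocado with both tight: 2.049 servings and 0.2843 servings → $3.25.
So the least-cost plan costs $2.91.

$2.91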